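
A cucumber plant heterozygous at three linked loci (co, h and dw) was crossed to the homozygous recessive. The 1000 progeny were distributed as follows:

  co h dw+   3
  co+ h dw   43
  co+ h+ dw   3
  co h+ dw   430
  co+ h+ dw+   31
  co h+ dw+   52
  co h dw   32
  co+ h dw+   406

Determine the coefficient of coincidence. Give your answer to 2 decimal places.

The two most frequent reciprocal classes, co h+ dw and co+ h dw+, are the parental types, so the F1 was co h+ dw / co+ h dw+.
The two rarest classes, co+ h+ dw and co h dw+, are the double crossovers. Comparing them with the parentals, only the co allele has switched, so co is the middle locus and the order is dw – co – h.
dw–co: (95 + 6)/1000 = 0.1010; co–h: (63 + 6)/1000 = 0.0690.
Expected DCO frequency = 0.1010 × 0.0690 ≈ 0.00697; observed = 6/1000 ≈ 0.00600.
Coefficient of coincidence = 0.00600/0.00697 ≈ 0.86.

0.86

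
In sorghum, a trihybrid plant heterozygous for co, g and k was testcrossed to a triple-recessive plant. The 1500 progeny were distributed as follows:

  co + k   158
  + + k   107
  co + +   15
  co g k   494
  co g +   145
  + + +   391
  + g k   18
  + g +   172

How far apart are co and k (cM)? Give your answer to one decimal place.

The two most frequent reciprocal classes, co g k and + + +, are the parental types, so the F1 was co g k / + + +.
The two rarest classes, + g k and co + +, are the double crossovers. Comparing them with the parentals, only the co allele has switched, so co is the middle locus and the order is g – co – k.
Crossovers in the co–k interval produce the single-crossover classes co g + and + + k (145 + 107 = 252) plus the double crossovers (33).
RF(co–k) = (252 + 33) / 1500 = 285/1500 = 0.1900 → 19.0 cM.

19.0 cM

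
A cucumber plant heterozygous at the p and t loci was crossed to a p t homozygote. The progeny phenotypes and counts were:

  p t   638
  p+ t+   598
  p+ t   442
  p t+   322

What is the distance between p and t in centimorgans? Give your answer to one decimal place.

The two most frequent classes, p+ t+ (598) and p t (638), are the parental types, so the F1 was p+ t+ / p t.
The recombinant classes are p+ t and p t+: 442 + 322 = 764.
Recombination frequency = 764/2000 = 0.3820 ≈ 38.2%, i.e. 38.2 centimorgans.

38.2 centimorgans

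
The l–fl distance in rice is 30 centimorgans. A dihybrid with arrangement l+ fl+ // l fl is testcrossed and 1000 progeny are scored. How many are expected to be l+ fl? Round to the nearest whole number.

150

A map distance of 30 centimorgans corresponds to a recombination frequency of 0.300.
The F1 is l+ fl+ / l fl, so l+ fl is a recombinant gamete class with expected frequency r/2 = 0.300/2 = 0.1500.
Expected number = 0.1500 × 1000 = 150.00 ≈ 150.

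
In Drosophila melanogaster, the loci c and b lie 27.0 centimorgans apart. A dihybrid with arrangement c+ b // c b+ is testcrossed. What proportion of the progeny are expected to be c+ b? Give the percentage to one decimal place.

A map distance of 27.0 centimorgans corresponds to a recombination frequency of 0.270.
The F1 is c+ b / c b+, so c+ b is a parental gamete class with expected frequency (1 − r)/2 = 0.730/2 = 0.3650.
That is 0.3650 = 36.5% of the progeny.

36.5%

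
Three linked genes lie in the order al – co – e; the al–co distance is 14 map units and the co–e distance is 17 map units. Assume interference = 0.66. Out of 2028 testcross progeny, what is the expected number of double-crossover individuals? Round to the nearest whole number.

16

Map distances give recombination frequencies of 0.140 and 0.170 for the two intervals.
With interference 0.66 (so coincidence = 0.34), expected double-crossover frequency = 0.140 × 0.170 × 0.34 = 0.00809.
Expected number = 0.00809 × 2028 = 16.41 ≈ 16.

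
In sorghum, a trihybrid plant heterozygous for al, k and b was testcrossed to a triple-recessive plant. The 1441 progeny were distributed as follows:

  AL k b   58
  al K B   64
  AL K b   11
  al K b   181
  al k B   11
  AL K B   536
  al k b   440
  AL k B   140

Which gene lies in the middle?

b

The two most frequent reciprocal classes, AL K B and al k b, are the parental types, so the F1 was AL K B / al k b.
The two rarest classes, AL K b and al k B, are the double crossovers. Comparing them with the parentals, only the b allele has switched, so b is the middle locus and the order is al – b – k.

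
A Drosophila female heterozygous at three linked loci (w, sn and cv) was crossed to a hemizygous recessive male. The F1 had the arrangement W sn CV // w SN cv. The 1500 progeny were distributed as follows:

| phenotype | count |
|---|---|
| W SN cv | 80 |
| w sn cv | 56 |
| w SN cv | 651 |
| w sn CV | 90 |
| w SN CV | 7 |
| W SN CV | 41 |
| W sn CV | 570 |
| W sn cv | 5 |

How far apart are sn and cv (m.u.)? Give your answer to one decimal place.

7.3 m.u.

The two rarest classes, W sn cv and w SN CV, are the double crossovers. Comparing them with the parentals, only the cv allele has switched, so cv is the middle locus and the order is sn – cv – w.
Crossovers in the sn–cv interval produce the single-crossover classes W SN CV and w sn cv (41 + 56 = 97) plus the double crossovers (12).
RF(sn–cv) = (97 + 12) / 1500 = 109/1500 = 0.0727 → 7.3 m.u.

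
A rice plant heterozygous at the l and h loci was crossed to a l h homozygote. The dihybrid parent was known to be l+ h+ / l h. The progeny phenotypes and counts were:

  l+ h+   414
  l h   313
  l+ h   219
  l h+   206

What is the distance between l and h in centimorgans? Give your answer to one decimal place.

36.9 centimorgans

The recombinant classes are l+ h and l h+: 219 + 206 = 425.
Recombination frequency = 425/1152 = 0.3689 ≈ 36.9%, i.e. 36.9 centimorgans.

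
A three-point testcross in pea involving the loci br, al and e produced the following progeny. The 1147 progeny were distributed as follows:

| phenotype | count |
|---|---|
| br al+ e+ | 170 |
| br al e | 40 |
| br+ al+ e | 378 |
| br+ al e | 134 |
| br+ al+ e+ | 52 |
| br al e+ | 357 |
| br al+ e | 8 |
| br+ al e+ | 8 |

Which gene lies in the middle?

br

The two most frequent reciprocal classes, br al e+ and br+ al+ e, are the parental types, so the F1 was br al e+ / br+ al+ e.
The two rarest classes, br+ al e+ and br al+ e, are the double crossovers. Comparing them with the parentals, only the br allele has switched, so br is the middle locus and the order is al – br – e.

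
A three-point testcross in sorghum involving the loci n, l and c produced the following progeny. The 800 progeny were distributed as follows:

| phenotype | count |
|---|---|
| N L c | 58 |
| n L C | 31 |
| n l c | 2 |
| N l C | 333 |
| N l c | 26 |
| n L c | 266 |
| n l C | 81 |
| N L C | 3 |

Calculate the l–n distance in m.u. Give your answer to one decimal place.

18.0 m.u.

The two most frequent reciprocal classes, N l C and n L c, are the parental types, so the F1 was N l C / n L c.
The two rarest classes, N L C and n l c, are the double crossovers. Comparing them with the parentals, only the l allele has switched, so l is the middle locus and the order is n – l – c.
Crossovers in the n–l interval produce the single-crossover classes n l C and N L c (81 + 58 = 139) plus the double crossovers (5).
RF(n–l) = (139 + 5) / 800 = 144/800 = 0.1800 → 18.0 m.u.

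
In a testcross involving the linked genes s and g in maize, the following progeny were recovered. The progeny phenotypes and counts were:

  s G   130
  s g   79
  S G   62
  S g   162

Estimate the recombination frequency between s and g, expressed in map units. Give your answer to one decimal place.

The two most frequent classes, S g (162) and s G (130), are the parental types, so the F1 was S g / s G.
The recombinant classes are S G and s g: 62 + 79 = 141.
Recombination frequency = 141/433 = 0.3256 ≈ 32.6%, i.e. 32.6 map units.

32.6 map units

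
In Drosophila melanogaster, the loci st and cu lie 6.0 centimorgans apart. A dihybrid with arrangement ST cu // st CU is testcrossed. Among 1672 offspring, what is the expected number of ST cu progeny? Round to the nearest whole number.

A map distance of 6.0 centimorgans corresponds to a recombination frequency of 0.060.
The F1 is ST cu / st CU, so ST cu is a parental gamete class with expected frequency (1 − r)/2 = 0.940/2 = 0.4700.
Expected number = 0.4700 × 1672 = 785.84 ≈ 786.

786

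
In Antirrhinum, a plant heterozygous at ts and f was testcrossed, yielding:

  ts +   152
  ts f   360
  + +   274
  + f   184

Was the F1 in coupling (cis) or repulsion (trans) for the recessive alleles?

cis

The two most frequent classes are + + (274) and ts f (360); these are the parental (non-recombinant) types.
So the F1 carried + + on one chromosome and ts f on the other — the recessive alleles are on the same chromosome (cis / coupling).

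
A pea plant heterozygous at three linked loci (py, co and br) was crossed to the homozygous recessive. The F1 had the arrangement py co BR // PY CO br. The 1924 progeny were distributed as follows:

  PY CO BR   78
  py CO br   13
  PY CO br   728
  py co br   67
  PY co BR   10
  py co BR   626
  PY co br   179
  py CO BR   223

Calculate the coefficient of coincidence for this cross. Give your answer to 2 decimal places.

0.62

The two rarest classes, PY co BR and py CO br, are the double crossovers. Comparing them with the parentals, only the py allele has switched, so py is the middle locus and the order is br – py – co.
br–py: (145 + 23)/1924 = 0.0873; py–co: (402 + 23)/1924 = 0.2209.
Expected DCO frequency = 0.0873 × 0.2209 ≈ 0.01928; observed = 23/1924 ≈ 0.01195.
Coefficient of coincidence = 0.01195/0.01928 ≈ 0.62.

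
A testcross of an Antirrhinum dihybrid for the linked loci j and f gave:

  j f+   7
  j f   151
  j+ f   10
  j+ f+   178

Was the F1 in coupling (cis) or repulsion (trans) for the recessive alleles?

The two most frequent classes are j+ f+ (178) and j f (151); these are the parental (non-recombinant) types.
So the F1 carried j+ f+ on one chromosome and j f on the other — the recessive alleles are on the same chromosome (cis / coupling).

cis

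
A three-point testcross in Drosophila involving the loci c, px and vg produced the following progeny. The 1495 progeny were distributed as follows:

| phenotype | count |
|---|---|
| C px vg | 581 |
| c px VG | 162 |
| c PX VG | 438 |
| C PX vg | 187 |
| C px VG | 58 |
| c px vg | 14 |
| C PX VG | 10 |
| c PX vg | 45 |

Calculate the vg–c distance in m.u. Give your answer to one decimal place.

The two most frequent reciprocal classes, C px vg and c PX VG, are the parental types, so the F1 was C px vg / c PX VG.
The two rarest classes, c px vg and C PX VG, are the double crossovers. Comparing them with the parentals, only the c allele has switched, so c is the middle locus and the order is vg – c – px.
Crossovers in the vg–c interval produce the single-crossover classes C px VG and c PX vg (58 + 45 = 103) plus the double crossovers (24).
RF(vg–c) = (103 + 24) / 1495 = 127/1495 = 0.0849 → 8.5 m.u.

8.5 m.u.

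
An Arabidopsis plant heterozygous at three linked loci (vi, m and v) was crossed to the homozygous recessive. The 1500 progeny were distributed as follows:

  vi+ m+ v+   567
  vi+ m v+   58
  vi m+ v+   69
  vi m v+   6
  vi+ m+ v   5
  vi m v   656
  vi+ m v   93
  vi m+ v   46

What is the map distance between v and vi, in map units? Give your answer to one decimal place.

The two most frequent reciprocal classes, vi+ m+ v+ and vi m v, are the parental types, so the F1 was vi+ m+ v+ / vi m v.
The two rarest classes, vi+ m+ v and vi m v+, are the double crossovers. Comparing them with the parentals, only the v allele has switched, so v is the middle locus and the order is m – v – vi.
Crossovers in the v–vi interval produce the single-crossover classes vi m+ v+ and vi+ m v (69 + 93 = 162) plus the double crossovers (11).
RF(v–vi) = (162 + 11) / 1500 = 173/1500 = 0.1153 → 11.5 map units.

11.5 map units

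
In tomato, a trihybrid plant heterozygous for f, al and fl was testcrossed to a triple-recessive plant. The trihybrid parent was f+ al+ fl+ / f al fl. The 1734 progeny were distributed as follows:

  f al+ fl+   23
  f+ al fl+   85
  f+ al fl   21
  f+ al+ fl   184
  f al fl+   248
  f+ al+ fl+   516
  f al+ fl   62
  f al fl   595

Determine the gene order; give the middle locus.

f

The two rarest classes, f al+ fl+ and f+ al fl, are the double crossovers. Comparing them with the parentals, only the f allele has switched, so f is the middle locus and the order is fl – f – al.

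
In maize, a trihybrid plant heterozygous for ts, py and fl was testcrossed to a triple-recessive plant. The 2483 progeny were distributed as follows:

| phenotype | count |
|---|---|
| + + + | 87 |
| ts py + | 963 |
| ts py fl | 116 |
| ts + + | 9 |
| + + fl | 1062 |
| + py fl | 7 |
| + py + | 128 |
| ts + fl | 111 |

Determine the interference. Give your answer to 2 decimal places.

The two most frequent reciprocal classes, ts py + and + + fl, are the parental types, so the F1 was ts py + / + + fl.
The two rarest classes, ts + + and + py fl, are the double crossovers. Comparing them with the parentals, only the py allele has switched, so py is the middle locus and the order is ts – py – fl.
ts–py: (239 + 16)/2483 = 0.1027; py–fl: (203 + 16)/2483 = 0.0882.
Expected DCO frequency = 0.1027 × 0.0882 ≈ 0.00906; observed = 16/2483 ≈ 0.00644.
Coefficient of coincidence = 0.00644/0.00906 ≈ 0.71; interference = 1 − 0.71 = 0.29.

0.29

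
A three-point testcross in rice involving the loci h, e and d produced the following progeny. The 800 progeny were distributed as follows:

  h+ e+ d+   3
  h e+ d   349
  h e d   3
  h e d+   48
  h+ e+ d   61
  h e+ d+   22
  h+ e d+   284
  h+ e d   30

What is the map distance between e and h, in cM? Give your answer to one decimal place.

14.4 cM

The two most frequent reciprocal classes, h e+ d and h+ e d+, are the parental types, so the F1 was h e+ d / h+ e d+.
The two rarest classes, h e d and h+ e+ d+, are the double crossovers. Comparing them with the parentals, only the e allele has switched, so e is the middle locus and the order is h – e – d.
Crossovers in the h–e interval produce the single-crossover classes h+ e+ d and h e d+ (61 + 48 = 109) plus the double crossovers (6).
RF(h–e) = (109 + 6) / 800 = 115/800 = 0.1437 → 14.4 cM.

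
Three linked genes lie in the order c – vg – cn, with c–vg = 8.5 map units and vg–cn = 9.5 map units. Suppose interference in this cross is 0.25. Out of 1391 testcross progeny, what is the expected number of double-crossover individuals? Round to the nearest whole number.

8

Map distances give recombination frequencies of 0.085 and 0.095 for the two intervals.
With interference 0.25 (so coincidence = 0.75), expected double-crossover frequency = 0.085 × 0.095 × 0.75 = 0.00606.
Expected number = 0.00606 × 1391 = 8.42 ≈ 8.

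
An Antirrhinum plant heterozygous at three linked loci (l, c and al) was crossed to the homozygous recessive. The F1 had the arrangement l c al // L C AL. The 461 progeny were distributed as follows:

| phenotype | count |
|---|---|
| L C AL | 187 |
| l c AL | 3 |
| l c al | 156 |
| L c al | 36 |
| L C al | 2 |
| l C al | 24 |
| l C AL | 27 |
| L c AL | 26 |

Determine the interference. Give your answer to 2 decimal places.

0.38

The two rarest classes, l c AL and L C al, are the double crossovers. Comparing them with the parentals, only the al allele has switched, so al is the middle locus and the order is l – al – c.
l–al: (63 + 5)/461 = 0.1475; al–c: (50 + 5)/461 = 0.1193.
Expected DCO frequency = 0.1475 × 0.1193 ≈ 0.01760; observed = 5/461 ≈ 0.01085.
Coefficient of coincidence = 0.01085/0.01760 ≈ 0.62; interference = 1 − 0.62 = 0.38.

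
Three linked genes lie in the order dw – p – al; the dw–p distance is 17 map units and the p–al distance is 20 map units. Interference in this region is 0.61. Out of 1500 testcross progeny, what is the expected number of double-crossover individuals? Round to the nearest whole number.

Map distances give recombination frequencies of 0.170 and 0.200 for the two intervals.
With interference 0.61 (so coincidence = 0.39), expected double-crossover frequency = 0.170 × 0.200 × 0.39 = 0.01326.
Expected number = 0.01326 × 1500 = 19.89 ≈ 20.

20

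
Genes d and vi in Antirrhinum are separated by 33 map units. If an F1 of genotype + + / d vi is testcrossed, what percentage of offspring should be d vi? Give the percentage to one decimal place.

A map distance of 33 map units corresponds to a recombination frequency of 0.330.
The F1 is + + / d vi, so d vi is a parental gamete class with expected frequency (1 − r)/2 = 0.670/2 = 0.3350.
That is 0.3350 = 33.5% of the progeny.

33.5%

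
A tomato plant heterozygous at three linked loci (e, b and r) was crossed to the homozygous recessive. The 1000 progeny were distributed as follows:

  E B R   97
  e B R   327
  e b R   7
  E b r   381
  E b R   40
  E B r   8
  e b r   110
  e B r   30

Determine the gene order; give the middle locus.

The two most frequent reciprocal classes, E b r and e B R, are the parental types, so the F1 was E b r / e B R.
The two rarest classes, E B r and e b R, are the double crossovers. Comparing them with the parentals, only the b allele has switched, so b is the middle locus and the order is e – b – r.

b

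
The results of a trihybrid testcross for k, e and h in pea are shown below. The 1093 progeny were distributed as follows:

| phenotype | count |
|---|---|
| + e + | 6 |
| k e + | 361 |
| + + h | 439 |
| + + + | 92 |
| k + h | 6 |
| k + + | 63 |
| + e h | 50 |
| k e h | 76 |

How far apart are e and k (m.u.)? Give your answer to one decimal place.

The two most frequent reciprocal classes, k e + and + + h, are the parental types, so the F1 was k e + / + + h.
The two rarest classes, + e + and k + h, are the double crossovers. Comparing them with the parentals, only the k allele has switched, so k is the middle locus and the order is e – k – h.
Crossovers in the e–k interval produce the single-crossover classes k + + and + e h (63 + 50 = 113) plus the double crossovers (12).
RF(e–k) = (113 + 12) / 1093 = 125/1093 = 0.1144 → 11.4 m.u.

11.4 m.u.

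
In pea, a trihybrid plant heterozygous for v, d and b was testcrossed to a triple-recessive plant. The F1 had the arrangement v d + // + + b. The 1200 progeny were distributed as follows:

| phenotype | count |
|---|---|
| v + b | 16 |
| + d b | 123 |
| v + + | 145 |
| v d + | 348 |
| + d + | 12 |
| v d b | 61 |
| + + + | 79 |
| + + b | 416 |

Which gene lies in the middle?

The two rarest classes, + d + and v + b, are the double crossovers. Comparing them with the parentals, only the v allele has switched, so v is the middle locus and the order is d – v – b.

v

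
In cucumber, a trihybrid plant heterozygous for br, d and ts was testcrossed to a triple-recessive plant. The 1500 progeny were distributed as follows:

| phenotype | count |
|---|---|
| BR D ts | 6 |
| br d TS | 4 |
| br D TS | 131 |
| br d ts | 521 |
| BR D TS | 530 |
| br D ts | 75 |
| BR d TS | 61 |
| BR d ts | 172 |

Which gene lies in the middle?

The two most frequent reciprocal classes, br d ts and BR D TS, are the parental types, so the F1 was br d ts / BR D TS.
The two rarest classes, br d TS and BR D ts, are the double crossovers. Comparing them with the parentals, only the ts allele has switched, so ts is the middle locus and the order is br – ts – d.

ts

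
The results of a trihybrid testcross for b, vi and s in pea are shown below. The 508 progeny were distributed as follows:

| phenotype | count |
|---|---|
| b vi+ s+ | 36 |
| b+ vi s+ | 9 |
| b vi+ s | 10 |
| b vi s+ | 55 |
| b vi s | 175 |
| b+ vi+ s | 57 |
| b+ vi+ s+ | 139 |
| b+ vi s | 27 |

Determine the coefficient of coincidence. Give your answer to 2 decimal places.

0.90

The two most frequent reciprocal classes, b+ vi+ s+ and b vi s, are the parental types, so the F1 was b+ vi+ s+ / b vi s.
The two rarest classes, b+ vi s+ and b vi+ s, are the double crossovers. Comparing them with the parentals, only the vi allele has switched, so vi is the middle locus and the order is b – vi – s.
b–vi: (63 + 19)/508 = 0.1614; vi–s: (112 + 19)/508 = 0.2579.
Expected DCO frequency = 0.1614 × 0.2579 ≈ 0.04163; observed = 19/508 ≈ 0.03740.
Coefficient of coincidence = 0.03740/0.04163 ≈ 0.90.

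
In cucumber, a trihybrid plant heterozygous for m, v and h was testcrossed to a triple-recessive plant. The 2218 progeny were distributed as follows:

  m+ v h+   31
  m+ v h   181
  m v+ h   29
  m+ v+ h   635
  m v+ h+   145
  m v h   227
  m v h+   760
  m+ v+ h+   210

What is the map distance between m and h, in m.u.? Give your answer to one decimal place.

The two most frequent reciprocal classes, m v h+ and m+ v+ h, are the parental types, so the F1 was m v h+ / m+ v+ h.
The two rarest classes, m+ v h+ and m v+ h, are the double crossovers. Comparing them with the parentals, only the m allele has switched, so m is the middle locus and the order is v – m – h.
Crossovers in the m–h interval produce the single-crossover classes m v h and m+ v+ h+ (227 + 210 = 437) plus the double crossovers (60).
RF(m–h) = (437 + 60) / 2218 = 497/2218 = 0.2241 → 22.4 m.u.

22.4 m.u.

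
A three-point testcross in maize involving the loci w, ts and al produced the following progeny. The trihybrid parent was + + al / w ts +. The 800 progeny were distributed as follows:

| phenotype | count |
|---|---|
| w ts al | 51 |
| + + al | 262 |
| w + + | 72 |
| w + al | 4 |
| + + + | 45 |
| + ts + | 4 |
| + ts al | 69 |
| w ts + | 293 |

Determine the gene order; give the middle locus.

w

The two rarest classes, w + al and + ts +, are the double crossovers. Comparing them with the parentals, only the w allele has switched, so w is the middle locus and the order is al – w – ts.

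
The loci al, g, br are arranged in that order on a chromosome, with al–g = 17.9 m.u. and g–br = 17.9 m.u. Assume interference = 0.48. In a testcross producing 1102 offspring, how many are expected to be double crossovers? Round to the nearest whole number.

18

Map distances give recombination frequencies of 0.179 and 0.179 for the two intervals.
With interference 0.48 (so coincidence = 0.52), expected double-crossover frequency = 0.179 × 0.179 × 0.52 = 0.01666.
Expected number = 0.01666 × 1102 = 18.36 ≈ 18.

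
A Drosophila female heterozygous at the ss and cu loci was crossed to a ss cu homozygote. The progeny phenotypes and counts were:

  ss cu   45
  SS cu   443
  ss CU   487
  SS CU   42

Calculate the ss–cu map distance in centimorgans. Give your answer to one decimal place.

8.6 centimorgans

The two most frequent classes, SS cu (443) and ss CU (487), are the parental types, so the F1 was SS cu / ss CU.
The recombinant classes are SS CU and ss cu: 42 + 45 = 87.
Recombination frequency = 87/1017 = 0.0855 ≈ 8.6%, i.e. 8.6 centimorgans.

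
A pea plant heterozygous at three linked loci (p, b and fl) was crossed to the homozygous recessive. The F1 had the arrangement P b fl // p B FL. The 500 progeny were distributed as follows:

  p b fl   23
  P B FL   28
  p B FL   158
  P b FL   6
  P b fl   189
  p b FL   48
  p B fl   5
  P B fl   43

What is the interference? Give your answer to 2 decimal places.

0.13

The two rarest classes, P b FL and p B fl, are the double crossovers. Comparing them with the parentals, only the fl allele has switched, so fl is the middle locus and the order is p – fl – b.
p–fl: (51 + 11)/500 = 0.1240; fl–b: (91 + 11)/500 = 0.2040.
Expected DCO frequency = 0.1240 × 0.2040 ≈ 0.02530; observed = 11/500 ≈ 0.02200.
Coefficient of coincidence = 0.02200/0.02530 ≈ 0.87; interference = 1 − 0.87 = 0.13.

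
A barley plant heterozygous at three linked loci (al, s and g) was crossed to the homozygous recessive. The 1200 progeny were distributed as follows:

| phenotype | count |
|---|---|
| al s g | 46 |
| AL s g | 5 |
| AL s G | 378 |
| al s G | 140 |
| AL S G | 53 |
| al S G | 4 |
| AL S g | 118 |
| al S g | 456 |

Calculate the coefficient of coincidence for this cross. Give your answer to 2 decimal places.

The two most frequent reciprocal classes, al S g and AL s G, are the parental types, so the F1 was al S g / AL s G.
The two rarest classes, al S G and AL s g, are the double crossovers. Comparing them with the parentals, only the g allele has switched, so g is the middle locus and the order is al – g – s.
al–g: (258 + 9)/1200 = 0.2225; g–s: (99 + 9)/1200 = 0.0900.
Expected DCO frequency = 0.2225 × 0.0900 ≈ 0.02003; observed = 9/1200 ≈ 0.00750.
Coefficient of coincidence = 0.00750/0.02003 ≈ 0.37.

0.37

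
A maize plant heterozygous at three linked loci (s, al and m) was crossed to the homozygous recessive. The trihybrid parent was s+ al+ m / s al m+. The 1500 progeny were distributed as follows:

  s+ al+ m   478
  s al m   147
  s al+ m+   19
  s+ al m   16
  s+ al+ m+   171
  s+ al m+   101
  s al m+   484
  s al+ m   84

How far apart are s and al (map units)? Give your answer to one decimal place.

The two rarest classes, s+ al m and s al+ m+, are the double crossovers. Comparing them with the parentals, only the al allele has switched, so al is the middle locus and the order is s – al – m.
Crossovers in the s–al interval produce the single-crossover classes s al+ m and s+ al m+ (84 + 101 = 185) plus the double crossovers (35).
RF(s–al) = (185 + 35) / 1500 = 220/1500 = 0.1467 → 14.7 map units.

14.7 map units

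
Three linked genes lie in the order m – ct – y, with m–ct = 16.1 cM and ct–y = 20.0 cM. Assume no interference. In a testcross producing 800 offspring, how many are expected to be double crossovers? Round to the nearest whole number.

26

Map distances give recombination frequencies of 0.161 and 0.200 for the two intervals.
With no interference, expected double-crossover frequency = 0.161 × 0.200 = 0.03220.
Expected number = 0.03220 × 800 = 25.76 ≈ 26.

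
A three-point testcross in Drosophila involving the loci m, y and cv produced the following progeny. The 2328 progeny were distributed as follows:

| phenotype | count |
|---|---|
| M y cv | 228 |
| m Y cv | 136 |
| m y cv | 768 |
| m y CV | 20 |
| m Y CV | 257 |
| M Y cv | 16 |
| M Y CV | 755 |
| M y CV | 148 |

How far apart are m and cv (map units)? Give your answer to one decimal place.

22.4 map units

The two most frequent reciprocal classes, M Y CV and m y cv, are the parental types, so the F1 was M Y CV / m y cv.
The two rarest classes, M Y cv and m y CV, are the double crossovers. Comparing them with the parentals, only the cv allele has switched, so cv is the middle locus and the order is y – cv – m.
Crossovers in the cv–m interval produce the single-crossover classes m Y CV and M y cv (257 + 228 = 485) plus the double crossovers (36).
RF(cv–m) = (485 + 36) / 2328 = 521/2328 = 0.2238 → 22.4 map units.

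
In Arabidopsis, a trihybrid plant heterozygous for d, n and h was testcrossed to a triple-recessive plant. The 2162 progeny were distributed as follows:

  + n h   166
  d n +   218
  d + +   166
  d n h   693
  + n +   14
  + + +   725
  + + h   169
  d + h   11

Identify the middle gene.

n

The two most frequent reciprocal classes, + + + and d n h, are the parental types, so the F1 was + + + / d n h.
The two rarest classes, + n + and d + h, are the double crossovers. Comparing them with the parentals, only the n allele has switched, so n is the middle locus and the order is h – n – d.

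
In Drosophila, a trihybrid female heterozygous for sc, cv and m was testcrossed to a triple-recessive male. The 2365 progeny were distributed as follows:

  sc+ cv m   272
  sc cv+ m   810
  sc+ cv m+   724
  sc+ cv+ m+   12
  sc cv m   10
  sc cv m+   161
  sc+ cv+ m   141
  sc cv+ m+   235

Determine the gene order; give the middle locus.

cv

The two most frequent reciprocal classes, sc cv+ m and sc+ cv m+, are the parental types, so the F1 was sc cv+ m / sc+ cv m+.
The two rarest classes, sc cv m and sc+ cv+ m+, are the double crossovers. Comparing them with the parentals, only the cv allele has switched, so cv is the middle locus and the order is m – cv – sc.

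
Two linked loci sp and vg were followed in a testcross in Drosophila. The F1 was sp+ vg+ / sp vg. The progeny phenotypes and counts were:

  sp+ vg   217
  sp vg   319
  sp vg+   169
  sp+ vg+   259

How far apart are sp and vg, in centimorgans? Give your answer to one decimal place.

The recombinant classes are sp+ vg and sp vg+: 217 + 169 = 386.
Recombination frequency = 386/964 = 0.4004 ≈ 40.0%, i.e. 40.0 centimorgans.

40.0 centimorgans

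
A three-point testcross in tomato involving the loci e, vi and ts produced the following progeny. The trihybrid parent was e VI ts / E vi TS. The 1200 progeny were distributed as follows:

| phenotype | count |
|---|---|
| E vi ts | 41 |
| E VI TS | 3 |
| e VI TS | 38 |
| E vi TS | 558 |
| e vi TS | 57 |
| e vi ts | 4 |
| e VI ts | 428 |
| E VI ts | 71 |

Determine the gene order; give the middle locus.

vi

The two rarest classes, e vi ts and E VI TS, are the double crossovers. Comparing them with the parentals, only the vi allele has switched, so vi is the middle locus and the order is e – vi – ts.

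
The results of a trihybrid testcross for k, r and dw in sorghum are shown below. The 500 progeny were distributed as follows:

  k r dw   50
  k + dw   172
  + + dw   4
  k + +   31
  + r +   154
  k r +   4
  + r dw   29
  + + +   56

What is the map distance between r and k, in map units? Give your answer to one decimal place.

The two most frequent reciprocal classes, k + dw and + r +, are the parental types, so the F1 was k + dw / + r +.
The two rarest classes, + + dw and k r +, are the double crossovers. Comparing them with the parentals, only the k allele has switched, so k is the middle locus and the order is dw – k – r.
Crossovers in the k–r interval produce the single-crossover classes k r dw and + + + (50 + 56 = 106) plus the double crossovers (8).
RF(k–r) = (106 + 8) / 500 = 114/500 = 0.2280 → 22.8 map units.

22.8 map units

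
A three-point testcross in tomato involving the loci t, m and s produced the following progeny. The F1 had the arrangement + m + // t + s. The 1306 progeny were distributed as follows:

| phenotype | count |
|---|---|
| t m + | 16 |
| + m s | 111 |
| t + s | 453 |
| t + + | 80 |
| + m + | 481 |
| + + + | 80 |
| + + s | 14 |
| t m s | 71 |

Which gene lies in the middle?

The two rarest classes, t m + and + + s, are the double crossovers. Comparing them with the parentals, only the t allele has switched, so t is the middle locus and the order is s – t – m.

t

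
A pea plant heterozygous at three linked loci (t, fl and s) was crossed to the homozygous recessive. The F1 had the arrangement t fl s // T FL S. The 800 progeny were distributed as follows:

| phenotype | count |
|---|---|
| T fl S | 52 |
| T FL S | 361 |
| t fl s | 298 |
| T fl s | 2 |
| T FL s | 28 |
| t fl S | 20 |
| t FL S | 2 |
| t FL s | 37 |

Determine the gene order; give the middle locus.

t

The two rarest classes, T fl s and t FL S, are the double crossovers. Comparing them with the parentals, only the t allele has switched, so t is the middle locus and the order is fl – t – s.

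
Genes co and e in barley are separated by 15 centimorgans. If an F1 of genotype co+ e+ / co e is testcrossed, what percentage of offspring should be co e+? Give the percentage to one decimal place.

A map distance of 15 centimorgans corresponds to a recombination frequency of 0.150.
The F1 is co+ e+ / co e, so co e+ is a recombinant gamete class with expected frequency r/2 = 0.150/2 = 0.0750.
That is 0.0750 = 7.5% of the progeny.

7.5%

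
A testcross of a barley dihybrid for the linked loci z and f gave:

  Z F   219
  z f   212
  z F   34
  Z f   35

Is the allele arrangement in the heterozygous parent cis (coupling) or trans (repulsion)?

cis

The two most frequent classes are Z F (219) and z f (212); these are the parental (non-recombinant) types.
So the F1 carried Z F on one chromosome and z f on the other — the recessive alleles are on the same chromosome (cis / coupling).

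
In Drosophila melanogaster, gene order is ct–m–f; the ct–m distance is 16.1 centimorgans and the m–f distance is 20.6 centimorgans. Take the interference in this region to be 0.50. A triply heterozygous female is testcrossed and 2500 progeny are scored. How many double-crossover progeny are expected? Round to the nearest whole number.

Map distances give recombination frequencies of 0.161 and 0.206 for the two intervals.
With interference 0.50 (so coincidence = 0.50), expected double-crossover frequency = 0.161 × 0.206 × 0.50 = 0.01658.
Expected number = 0.01658 × 2500 = 41.46 ≈ 41.

41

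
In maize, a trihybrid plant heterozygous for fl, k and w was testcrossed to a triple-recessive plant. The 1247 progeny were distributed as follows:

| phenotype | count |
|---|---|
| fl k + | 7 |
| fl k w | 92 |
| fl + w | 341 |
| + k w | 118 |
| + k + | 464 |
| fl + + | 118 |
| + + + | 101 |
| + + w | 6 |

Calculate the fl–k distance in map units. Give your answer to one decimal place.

The two most frequent reciprocal classes, fl + w and + k +, are the parental types, so the F1 was fl + w / + k +.
The two rarest classes, + + w and fl k +, are the double crossovers. Comparing them with the parentals, only the fl allele has switched, so fl is the middle locus and the order is w – fl – k.
Crossovers in the fl–k interval produce the single-crossover classes fl k w and + + + (92 + 101 = 193) plus the double crossovers (13).
RF(fl–k) = (193 + 13) / 1247 = 206/1247 = 0.1652 → 16.5 map units.

16.5 map units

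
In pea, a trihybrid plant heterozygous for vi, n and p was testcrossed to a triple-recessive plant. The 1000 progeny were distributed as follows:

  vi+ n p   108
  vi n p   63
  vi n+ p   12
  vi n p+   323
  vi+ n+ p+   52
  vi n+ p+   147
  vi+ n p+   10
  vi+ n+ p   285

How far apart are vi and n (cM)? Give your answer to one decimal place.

The two most frequent reciprocal classes, vi n p+ and vi+ n+ p, are the parental types, so the F1 was vi n p+ / vi+ n+ p.
The two rarest classes, vi+ n p+ and vi n+ p, are the double crossovers. Comparing them with the parentals, only the vi allele has switched, so vi is the middle locus and the order is n – vi – p.
Crossovers in the n–vi interval produce the single-crossover classes vi n+ p+ and vi+ n p (147 + 108 = 255) plus the double crossovers (22).
RF(n–vi) = (255 + 22) / 1000 = 277/1000 = 0.2770 → 27.7 cM.

27.7 cM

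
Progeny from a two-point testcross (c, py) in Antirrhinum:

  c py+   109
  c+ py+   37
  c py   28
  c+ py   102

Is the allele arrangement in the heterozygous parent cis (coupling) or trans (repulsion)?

The two most frequent classes are c+ py (102) and c py+ (109); these are the parental (non-recombinant) types.
So the F1 carried c+ py on one chromosome and c py+ on the other — the recessive alleles are on opposite chromosomes (trans / repulsion).

trans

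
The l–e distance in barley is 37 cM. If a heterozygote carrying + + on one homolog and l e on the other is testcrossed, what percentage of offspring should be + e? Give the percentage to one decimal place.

A map distance of 37 cM corresponds to a recombination frequency of 0.370.
The F1 is + + / l e, so + e is a recombinant gamete class with expected frequency r/2 = 0.370/2 = 0.1850.
That is 0.1850 = 18.5% of the progeny.

18.5%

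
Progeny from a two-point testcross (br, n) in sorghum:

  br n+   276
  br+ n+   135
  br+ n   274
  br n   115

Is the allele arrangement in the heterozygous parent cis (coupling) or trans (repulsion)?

The two most frequent classes are br+ n (274) and br n+ (276); these are the parental (non-recombinant) types.
So the F1 carried br+ n on one chromosome and br n+ on the other — the recessive alleles are on opposite chromosomes (trans / repulsion).

trans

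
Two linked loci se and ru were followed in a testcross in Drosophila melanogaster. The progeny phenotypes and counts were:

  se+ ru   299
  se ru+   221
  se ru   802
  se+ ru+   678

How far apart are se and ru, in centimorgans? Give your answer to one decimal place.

The two most frequent classes, se+ ru+ (678) and se ru (802), are the parental types, so the F1 was se+ ru+ / se ru.
The recombinant classes are se+ ru and se ru+: 299 + 221 = 520.
Recombination frequency = 520/2000 = 0.2600 ≈ 26.0%, i.e. 26.0 centimorgans.

26.0 centimorgans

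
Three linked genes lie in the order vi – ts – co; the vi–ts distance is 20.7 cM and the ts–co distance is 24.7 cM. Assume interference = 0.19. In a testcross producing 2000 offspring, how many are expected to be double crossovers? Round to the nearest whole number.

Map distances give recombination frequencies of 0.207 and 0.247 for the two intervals.
With interference 0.19 (so coincidence = 0.81), expected double-crossover frequency = 0.207 × 0.247 × 0.81 = 0.04141.
Expected number = 0.04141 × 2000 = 82.83 ≈ 83.

83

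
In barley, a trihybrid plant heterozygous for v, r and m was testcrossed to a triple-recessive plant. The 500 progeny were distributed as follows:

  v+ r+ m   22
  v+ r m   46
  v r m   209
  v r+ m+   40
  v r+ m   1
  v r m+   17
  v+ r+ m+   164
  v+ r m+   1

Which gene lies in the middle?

r

The two most frequent reciprocal classes, v r m and v+ r+ m+, are the parental types, so the F1 was v r m / v+ r+ m+.
The two rarest classes, v r+ m and v+ r m+, are the double crossovers. Comparing them with the parentals, only the r allele has switched, so r is the middle locus and the order is m – r – v.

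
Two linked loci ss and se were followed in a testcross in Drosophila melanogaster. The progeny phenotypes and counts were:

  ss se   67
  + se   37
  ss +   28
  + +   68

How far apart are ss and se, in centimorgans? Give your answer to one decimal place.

The two most frequent classes, + + (68) and ss se (67), are the parental types, so the F1 was + + / ss se.
The recombinant classes are + se and ss +: 37 + 28 = 65.
Recombination frequency = 65/200 = 0.3250 ≈ 32.5%, i.e. 32.5 centimorgans.

32.5 centimorgans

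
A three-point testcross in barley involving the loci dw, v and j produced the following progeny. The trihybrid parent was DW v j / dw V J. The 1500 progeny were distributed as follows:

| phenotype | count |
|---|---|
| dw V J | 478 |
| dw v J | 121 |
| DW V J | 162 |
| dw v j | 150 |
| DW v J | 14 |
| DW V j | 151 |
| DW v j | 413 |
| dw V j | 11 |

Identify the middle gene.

The two rarest classes, DW v J and dw V j, are the double crossovers. Comparing them with the parentals, only the j allele has switched, so j is the middle locus and the order is v – j – dw.

j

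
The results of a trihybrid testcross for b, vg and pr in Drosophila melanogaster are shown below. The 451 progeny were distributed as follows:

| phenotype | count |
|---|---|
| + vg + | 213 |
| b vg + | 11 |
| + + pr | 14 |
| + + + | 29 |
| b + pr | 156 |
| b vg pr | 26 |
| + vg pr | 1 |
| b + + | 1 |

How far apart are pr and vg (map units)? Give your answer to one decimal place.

12.6 map units

The two most frequent reciprocal classes, b + pr and + vg +, are the parental types, so the F1 was b + pr / + vg +.
The two rarest classes, b + + and + vg pr, are the double crossovers. Comparing them with the parentals, only the pr allele has switched, so pr is the middle locus and the order is vg – pr – b.
Crossovers in the vg–pr interval produce the single-crossover classes b vg pr and + + + (26 + 29 = 55) plus the double crossovers (2).
RF(vg–pr) = (55 + 2) / 451 = 57/451 = 0.1264 → 12.6 map units.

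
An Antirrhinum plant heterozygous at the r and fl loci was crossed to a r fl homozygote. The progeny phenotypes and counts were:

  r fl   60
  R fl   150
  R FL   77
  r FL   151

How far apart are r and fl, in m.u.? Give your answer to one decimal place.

The two most frequent classes, R fl (150) and r FL (151), are the parental types, so the F1 was R fl / r FL.
The recombinant classes are R FL and r fl: 77 + 60 = 137.
Recombination frequency = 137/438 = 0.3128 ≈ 31.3%, i.e. 31.3 m.u.

31.3 m.u.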